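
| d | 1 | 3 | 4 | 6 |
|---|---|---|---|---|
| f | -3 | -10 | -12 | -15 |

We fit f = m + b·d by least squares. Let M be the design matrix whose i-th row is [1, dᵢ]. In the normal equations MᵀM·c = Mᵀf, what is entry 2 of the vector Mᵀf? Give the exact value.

Entry 2 ↔ basis d, so (Mᵀf)_{2} = Σᵢ (d)·fᵢ = (1)·(-3) + (3)·(-10) + (4)·(-12) + (6)·(-15) = -171.

-171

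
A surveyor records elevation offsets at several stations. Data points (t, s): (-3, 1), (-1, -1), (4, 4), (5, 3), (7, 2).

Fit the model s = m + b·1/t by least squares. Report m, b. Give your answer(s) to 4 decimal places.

Compute the Gram sums: Σ1 = 5, Σ1/t = -311/420, Σ1/t·1/t = 217681/176400.
Right-hand side: Σs = 9, Σ1/t·s = 268/105.
Eliminating b: (217681/176400)·(row 1) − (-311/420)·(row 2) gives (247921/44100)·m = (217681/176400)·9 − (-311/420)·(268/105) = 327503/25200, so m = 2292521/991684.
Then b = ((268/105) − (-311/420)·(2292521/991684))/(217681/176400) = 856695/247921.

m = 2.3117, b = 3.4555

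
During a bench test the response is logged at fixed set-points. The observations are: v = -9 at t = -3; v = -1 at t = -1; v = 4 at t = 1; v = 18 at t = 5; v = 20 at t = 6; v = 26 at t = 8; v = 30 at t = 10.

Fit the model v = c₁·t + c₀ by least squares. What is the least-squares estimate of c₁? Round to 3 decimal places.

Normal-equation sums: Σt·t = 236, Σt = 26, Σ1 = 7.
And Σt·v = 750, Σv = 88.
Normal equations: [[236, 26]; [26, 7]]·[c₁, c₀]ᵀ = [750, 88]ᵀ.
Eliminating c₀: 7·(row 1) − 26·(row 2) gives 976·c₁ = 7·750 − 26·88 = 2962, so c₁ = 1481/488.
Then c₀ = (88 − 26·(1481/488))/7 = 317/244.

c₁ = 3.035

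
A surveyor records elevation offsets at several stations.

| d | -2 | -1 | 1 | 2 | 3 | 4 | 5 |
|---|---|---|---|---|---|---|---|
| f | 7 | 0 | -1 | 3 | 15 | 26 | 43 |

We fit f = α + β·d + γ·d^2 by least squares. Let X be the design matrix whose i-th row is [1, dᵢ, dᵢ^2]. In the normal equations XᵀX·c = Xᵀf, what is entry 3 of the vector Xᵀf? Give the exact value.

1665

Entry 3 ↔ basis d^2, so (Xᵀf)_{3} = Σᵢ (d^2)·fᵢ = (4)·(7) + (1)·(0) + (1)·(-1) + (4)·(3) + (9)·(15) + (16)·(26) + (25)·(43) = 1665.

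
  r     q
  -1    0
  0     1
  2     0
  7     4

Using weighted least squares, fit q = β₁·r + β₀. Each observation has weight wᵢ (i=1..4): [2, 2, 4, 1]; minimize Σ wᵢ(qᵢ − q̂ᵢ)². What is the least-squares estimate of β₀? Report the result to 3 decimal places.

Setting ∂/∂β₁ … = 0 gives: 67·β₁ + 13·β₀ = 28;  13·β₁ + 9·β₀ = 6.
(Σwᵢ·r·r = 67, Σwᵢ·r = 13, Σwᵢ·1 = 9, Σwᵢ·r·q = 28, Σwᵢ·q = 6.)
Δ = 67·9 − 13² = 434.
β₁ = (28·9 − 13·6)/434 = 87/217; β₀ = (67·6 − 13·28)/434 = 19/217.

β₀ = 0.088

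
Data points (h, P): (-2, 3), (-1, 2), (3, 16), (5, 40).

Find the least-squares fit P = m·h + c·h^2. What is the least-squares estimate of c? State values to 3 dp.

c = 1.399

With design matrix M, MᵀM = [[39, 143]; [143, 723]] and MᵀP = [240, 1158]ᵀ.
Determinant 39·723 − 143² = 7748.
m = (240·723 − 143·1158)/7748 = 3963/3874; c = (39·1158 − 143·240)/7748 = 417/298.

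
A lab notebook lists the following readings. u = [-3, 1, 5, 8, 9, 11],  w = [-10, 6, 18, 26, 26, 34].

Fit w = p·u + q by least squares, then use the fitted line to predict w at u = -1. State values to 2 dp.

From the data, Σu·u = 301, Σu = 31, Σ1 = 6.
And Σu·w = 942, Σw = 100.
det = 301·6 − 31² = 845.
p = (942·6 − 31·100)/845 = 2552/845; q = (301·100 − 31·942)/845 = 898/845.
At u = -1: ŵ = (2552/845)·(-1) + (898/845)·(1) = -1654/845.

ŵ = -1.96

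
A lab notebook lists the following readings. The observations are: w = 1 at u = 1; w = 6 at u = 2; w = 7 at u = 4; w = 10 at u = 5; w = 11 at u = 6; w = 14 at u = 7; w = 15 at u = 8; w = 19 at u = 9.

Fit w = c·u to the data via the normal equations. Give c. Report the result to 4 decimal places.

The normal system AᵀA·[c]ᵀ = Aᵀw is [[276]]·[c]ᵀ = [546]ᵀ.
c = 546/276 = 1.97826.

c = 1.9783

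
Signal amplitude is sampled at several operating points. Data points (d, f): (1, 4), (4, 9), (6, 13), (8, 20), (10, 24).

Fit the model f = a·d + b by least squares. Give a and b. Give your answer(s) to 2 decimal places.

Forming MᵀM = [[217, 29]; [29, 5]] and Mᵀf = [518, 70]ᵀ gives MᵀM·[a, b]ᵀ = Mᵀf.
Eliminating b: 5·(row 1) − 29·(row 2) gives 244·a = 5·518 − 29·70 = 560, so a = 140/61.
Then b = (70 − 29·(140/61))/5 = 42/61.

a = 2.30, b = 0.69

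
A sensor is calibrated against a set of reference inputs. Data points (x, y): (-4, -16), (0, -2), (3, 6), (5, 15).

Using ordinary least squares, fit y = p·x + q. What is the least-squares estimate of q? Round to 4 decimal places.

With design matrix M, MᵀM = [[50, 4]; [4, 4]] and Mᵀy = [157, 3]ᵀ.
Δ = 50·4 − 4² = 184.
p = (157·4 − 4·3)/184 = 77/23; q = (50·3 − 4·157)/184 = -239/92.

q = -2.5978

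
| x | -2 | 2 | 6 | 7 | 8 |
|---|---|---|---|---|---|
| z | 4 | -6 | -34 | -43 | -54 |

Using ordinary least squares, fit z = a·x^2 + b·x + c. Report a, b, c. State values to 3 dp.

From the data, Σx^2·x^2 = 7825, Σx^2·x = 1071, Σx^2 = 157, Σx·x = 157, Σx = 21, Σ1 = 5.
Moment sums: Σx^2·z = -6795, Σx·z = -957, Σz = -133.
Normal equations: [[7825, 1071, 157]; [1071, 157, 21]; [157, 21, 5]]·[a, b, c]ᵀ = [-6795, -957, -133]ᵀ.
Inverting the 3×3 Gram matrix, [a, b, c]ᵀ = [-20240/37219, -13491/5317, 3242/2863]ᵀ.

a = -0.544, b = -2.537, c = 1.132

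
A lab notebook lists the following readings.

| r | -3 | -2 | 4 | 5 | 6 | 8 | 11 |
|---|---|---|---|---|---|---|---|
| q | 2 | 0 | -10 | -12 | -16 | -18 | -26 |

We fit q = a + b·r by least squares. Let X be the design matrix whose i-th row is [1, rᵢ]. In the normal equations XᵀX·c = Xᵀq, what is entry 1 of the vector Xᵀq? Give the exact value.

-80

Entry 1 ↔ basis 1, so (Xᵀq)_{1} = Σᵢ qᵢ = (1)·(2) + (1)·(0) + (1)·(-10) + (1)·(-12) + (1)·(-16) + (1)·(-18) + (1)·(-26) = -80.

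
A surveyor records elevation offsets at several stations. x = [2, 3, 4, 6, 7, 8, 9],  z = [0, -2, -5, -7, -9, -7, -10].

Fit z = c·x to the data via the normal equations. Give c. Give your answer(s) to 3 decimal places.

c = -1.069

From the data, Σx·x = 259.
Moment sums: Σx·z = -277.
Normal equations: [[259]]·[c]ᵀ = [-277]ᵀ.
Hence c = -277 / 259 ≈ -1.0695.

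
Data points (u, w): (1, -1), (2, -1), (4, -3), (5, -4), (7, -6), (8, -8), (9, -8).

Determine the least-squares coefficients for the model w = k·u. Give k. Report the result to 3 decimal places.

k = -0.888

The normal system AᵀA·[k]ᵀ = Aᵀw is [[240]]·[k]ᵀ = [-213]ᵀ.
Hence k = -213 / 240 ≈ -0.8875.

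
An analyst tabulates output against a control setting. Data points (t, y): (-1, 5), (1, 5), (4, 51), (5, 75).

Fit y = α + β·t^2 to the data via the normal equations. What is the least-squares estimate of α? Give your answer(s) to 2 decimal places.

Entries of AᵀA: Σ1 = 4, Σt^2 = 43, Σt^2·t^2 = 883.
For Aᵀy: Σy = 136, Σt^2·y = 2701.
So AᵀA·[α, β]ᵀ = Aᵀy: [[4, 43]; [43, 883]]·[α, β]ᵀ = [136, 2701]ᵀ.
det = 4·883 − 43² = 1683.
α = (136·883 − 43·2701)/1683 = 1315/561; β = (4·2701 − 43·136)/1683 = 1652/561.

α = 2.34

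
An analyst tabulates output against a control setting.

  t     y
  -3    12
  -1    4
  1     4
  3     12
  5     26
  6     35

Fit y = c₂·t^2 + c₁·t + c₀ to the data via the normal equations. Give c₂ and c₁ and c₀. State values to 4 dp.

c₂ = 0.8948, c₁ = -0.0452, c₀ = 3.5030

Compute the Gram sums: Σt^2·t^2 = 2085, Σt^2·t = 341, Σt^2 = 81, Σt·t = 81, Σt = 11, Σ1 = 6.
For Aᵀy: Σt^2·y = 2134, Σt·y = 340, Σy = 93.
AᵀA·[c₂, c₁, c₀]ᵀ = Aᵀy becomes [[2085, 341, 81]; [341, 81, 11]; [81, 11, 6]]·[c₂, c₁, c₀]ᵀ = [2134, 340, 93]ᵀ.
Row-reducing yields c₂ = 3122/3489, c₁ = -263/5815, c₀ = 61109/17445.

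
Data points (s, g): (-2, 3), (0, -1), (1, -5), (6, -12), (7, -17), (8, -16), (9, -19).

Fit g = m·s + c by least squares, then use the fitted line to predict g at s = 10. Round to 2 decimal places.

Compute the Gram sums: Σs·s = 235, Σs = 29, Σ1 = 7.
And Σs·g = -501, Σg = -67.
Δ = 235·7 − 29² = 804.
m = ((-501)·7 − 29·(-67))/804 = -391/201; c = (235·(-67) − 29·(-501))/804 = -304/201.
At s = 10: ĝ = (-391/201)·(10) + (-304/201)·(1) = -4214/201.

ĝ = -20.97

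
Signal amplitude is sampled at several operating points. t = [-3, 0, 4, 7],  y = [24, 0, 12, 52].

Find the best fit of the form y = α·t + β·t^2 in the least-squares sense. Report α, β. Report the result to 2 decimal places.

α = -3.30, β = 1.54

The normal system XᵀX·[α, β]ᵀ = Xᵀy is [[74, 380]; [380, 2738]]·[α, β]ᵀ = [340, 2956]ᵀ.
Δ = 74·2738 − 380² = 58212.
α = (340·2738 − 380·2956)/58212 = -2290/693; β = (74·2956 − 380·340)/58212 = 1066/693.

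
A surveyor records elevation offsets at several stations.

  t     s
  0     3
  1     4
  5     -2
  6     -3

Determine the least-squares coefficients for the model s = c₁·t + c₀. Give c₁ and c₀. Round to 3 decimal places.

c₁ = -1.154, c₀ = 3.962

Normal-equation sums: Σt·t = 62, Σt = 12, Σ1 = 4.
Moment sums: Σt·s = -24, Σs = 2.
So AᵀA·[c₁, c₀]ᵀ = Aᵀs: [[62, 12]; [12, 4]]·[c₁, c₀]ᵀ = [-24, 2]ᵀ.
Eliminating c₀: 4·(row 1) − 12·(row 2) gives 104·c₁ = 4·(-24) − 12·2 = -120, so c₁ = -15/13.
Then c₀ = (2 − 12·(-15/13))/4 = 103/26.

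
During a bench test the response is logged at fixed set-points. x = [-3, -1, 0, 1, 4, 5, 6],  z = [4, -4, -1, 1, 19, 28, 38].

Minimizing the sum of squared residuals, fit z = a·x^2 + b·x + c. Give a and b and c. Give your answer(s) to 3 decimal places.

The normal system MᵀM·[a, b, c]ᵀ = Mᵀz is [[2260, 378, 88]; [378, 88, 12]; [88, 12, 7]]·[a, b, c]ᵀ = [2405, 437, 85]ᵀ.
Row-reducing yields a = 83825/91698, b = 37917/30566, c = -67663/45849.

a = 0.914, b = 1.240, c = -1.476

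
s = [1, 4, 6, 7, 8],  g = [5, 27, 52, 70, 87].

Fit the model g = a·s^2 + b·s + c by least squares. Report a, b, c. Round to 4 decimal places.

The normal equations are: 8050·a + 1136·b + 166·c = 11307;  1136·a + 166·b + 26·c = 1611;  166·a + 26·b + 5·c = 241.
(Σs^2·s^2 = 8050, Σs^2·s = 1136, Σs^2 = 166, Σs·s = 166, Σs = 26, Σ1 = 5, Σs^2·g = 11307, Σs·g = 1611, Σg = 241.)
Row-reducing yields a = 29/26, b = 497/286, c = 305/143.

a = 1.1154, b = 1.7378, c = 2.1329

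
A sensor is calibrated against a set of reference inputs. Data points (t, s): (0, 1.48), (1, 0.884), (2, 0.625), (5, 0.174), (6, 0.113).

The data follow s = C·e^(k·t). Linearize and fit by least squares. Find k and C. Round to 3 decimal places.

k = -0.423, C = 1.429

With ln sᵢ as the transformed response and tᵢ as the regressor:
AᵀA = [[66.0000, 14.0000]; [14.0000, 5]], rhs = [-22.8890, -4.1303]ᵀ  (here Σt = 14.0000, Σ(t)² = 66.0000, Σln s = -4.1303, Σt·ln s = -22.8890).
Solving (det = 134.0000): k = -0.42254, ln C = 0.35705, so C = exp(0.35705) = 1.42911.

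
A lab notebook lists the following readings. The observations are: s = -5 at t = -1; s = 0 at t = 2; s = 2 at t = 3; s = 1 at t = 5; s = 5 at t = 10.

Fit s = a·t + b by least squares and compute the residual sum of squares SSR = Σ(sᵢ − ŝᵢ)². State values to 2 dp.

SSR = 8.57

The normal equations are: 139·a + 19·b = 66;  19·a + 5·b = 3.
Δ = 139·5 − 19² = 334.
a = (66·5 − 19·3)/334 = 273/334; b = (139·3 − 19·66)/334 = -837/334.
Residuals: -280/167, 291/334, 343/167, -97/167, -223/334; SSR = 2863/334.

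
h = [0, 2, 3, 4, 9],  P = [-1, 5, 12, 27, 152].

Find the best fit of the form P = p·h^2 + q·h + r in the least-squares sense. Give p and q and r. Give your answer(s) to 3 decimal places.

From the data, Σh^2·h^2 = 6914, Σh^2·h = 828, Σh^2 = 110, Σh·h = 110, Σh = 18, Σ1 = 5.
Right-hand side: Σh^2·P = 12872, Σh·P = 1522, ΣP = 195.
So AᵀA·[p, q, r]ᵀ = AᵀP: [[6914, 828, 110]; [828, 110, 18]; [110, 18, 5]]·[p, q, r]ᵀ = [12872, 1522, 195]ᵀ.
Inverting the 3×3 Gram matrix, [p, q, r]ᵀ = [42083/20631, -9310/6877, -20669/20631]ᵀ.

p = 2.040, q = -1.354, r = -1.002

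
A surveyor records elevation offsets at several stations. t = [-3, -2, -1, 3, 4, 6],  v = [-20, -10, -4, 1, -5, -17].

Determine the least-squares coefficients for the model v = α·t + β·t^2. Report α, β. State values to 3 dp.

α = 3.285, β = -1.038

Forming MᵀM = [[75, 271]; [271, 1731]] and Mᵀv = [-35, -907]ᵀ gives MᵀM·[α, β]ᵀ = Mᵀv.
Eliminating β: 1731·(row 1) − 271·(row 2) gives 56384·α = 1731·(-35) − 271·(-907) = 185212, so α = 46303/14096.
Then β = ((-907) − 271·(46303/14096))/1731 = -14635/14096.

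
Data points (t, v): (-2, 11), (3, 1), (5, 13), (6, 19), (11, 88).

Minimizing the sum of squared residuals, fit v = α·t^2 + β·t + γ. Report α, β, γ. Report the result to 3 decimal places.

α = 0.970, β = -2.793, γ = 1.430

Normal-equation sums: Σt^2·t^2 = 16659, Σt^2·t = 1691, Σt^2 = 195, Σt·t = 195, Σt = 23, Σ1 = 5.
Moment sums: Σt^2·v = 11710, Σt·v = 1128, Σv = 132.
Inverting the 3×3 Gram matrix, [α, β, γ]ᵀ = [214769/221476, -618631/221476, 158339/110738]ᵀ.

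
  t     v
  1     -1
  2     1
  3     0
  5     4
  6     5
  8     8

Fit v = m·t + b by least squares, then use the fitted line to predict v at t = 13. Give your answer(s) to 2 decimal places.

From the data, Σt·t = 139, Σt = 25, Σ1 = 6.
For Aᵀv: Σt·v = 115, Σv = 17.
Δ = 139·6 − 25² = 209.
m = (115·6 − 25·17)/209 = 265/209; b = (139·17 − 25·115)/209 = -512/209.
At t = 13: v̂ = (265/209)·(13) + (-512/209)·(1) = 2933/209.

v̂ = 14.03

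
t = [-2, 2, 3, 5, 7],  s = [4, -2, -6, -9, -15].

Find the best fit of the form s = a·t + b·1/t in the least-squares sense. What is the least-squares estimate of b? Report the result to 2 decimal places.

b = 2.39

Forming MᵀM = [[91, 5]; [5, 14807/22050]] and Mᵀs = [-180, -313/35]ᵀ gives MᵀM·[a, b]ᵀ = Mᵀs.
Δ = 91·(14807/22050) − 5² = 113741/3150.
a = ((-180)·(14807/22050) − 5·(-313/35))/(113741/3150) = -1679310/796187; b = (91·(-313/35) − 5·(-180))/(113741/3150) = 271530/113741.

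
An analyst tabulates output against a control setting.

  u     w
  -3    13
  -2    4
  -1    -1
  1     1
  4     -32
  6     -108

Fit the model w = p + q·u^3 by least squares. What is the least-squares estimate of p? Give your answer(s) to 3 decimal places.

Setting ∂/∂p … = 0 gives: 6·p + 245·q = -123;  245·p + 51547·q = -25757.
Determinant 6·51547 − 245² = 249257.
p = ((-123)·51547 − 245·(-25757))/249257 = -29816/249257; q = (6·(-25757) − 245·(-123))/249257 = -124407/249257.

p = -0.120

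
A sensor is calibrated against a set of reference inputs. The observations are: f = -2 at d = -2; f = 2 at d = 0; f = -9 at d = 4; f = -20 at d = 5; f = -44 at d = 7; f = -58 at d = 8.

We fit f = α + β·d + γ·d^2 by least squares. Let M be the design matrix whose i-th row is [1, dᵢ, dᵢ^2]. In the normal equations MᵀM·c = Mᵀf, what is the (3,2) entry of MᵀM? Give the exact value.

1036

Row 3 ↔ basis d^2, column 2 ↔ basis d, so (MᵀM)_{3,2} = Σᵢ (d^2)·(d) = (4)·(-2) + (0)·(0) + (16)·(4) + (25)·(5) + (49)·(7) + (64)·(8) = 1036.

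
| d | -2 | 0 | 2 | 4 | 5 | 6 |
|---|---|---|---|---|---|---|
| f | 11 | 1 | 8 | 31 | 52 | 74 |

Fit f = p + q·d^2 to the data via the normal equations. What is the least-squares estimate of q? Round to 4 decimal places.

q = 2.0187

Entries of XᵀX: Σ1 = 6, Σd^2 = 85, Σd^2·d^2 = 2209.
For Xᵀf: Σf = 177, Σd^2·f = 4536.
XᵀX·[p, q]ᵀ = Xᵀf becomes [[6, 85]; [85, 2209]]·[p, q]ᵀ = [177, 4536]ᵀ.
det = 6·2209 − 85² = 6029.
p = (177·2209 − 85·4536)/6029 = 5433/6029; q = (6·4536 − 85·177)/6029 = 12171/6029.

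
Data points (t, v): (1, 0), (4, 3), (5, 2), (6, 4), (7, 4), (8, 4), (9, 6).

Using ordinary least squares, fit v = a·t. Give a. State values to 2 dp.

The normal equations are: 272·a = 160.
(Σt·t = 272, Σt·v = 160.)
a = 160/272 = 0.588235.

a = 0.59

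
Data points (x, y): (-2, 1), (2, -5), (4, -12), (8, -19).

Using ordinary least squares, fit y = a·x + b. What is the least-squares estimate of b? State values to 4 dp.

b = -2.5769

Forming MᵀM = [[88, 12]; [12, 4]] and Mᵀy = [-212, -35]ᵀ gives MᵀM·[a, b]ᵀ = Mᵀy.
det = 88·4 − 12² = 208.
a = ((-212)·4 − 12·(-35))/208 = -107/52; b = (88·(-35) − 12·(-212))/208 = -67/26.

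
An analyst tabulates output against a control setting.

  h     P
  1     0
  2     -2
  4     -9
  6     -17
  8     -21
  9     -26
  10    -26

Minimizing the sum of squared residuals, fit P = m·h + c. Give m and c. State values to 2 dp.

m = -3.09, c = 3.23

Forming MᵀM = [[302, 40]; [40, 7]] and MᵀP = [-804, -101]ᵀ gives MᵀM·[m, c]ᵀ = MᵀP.
Eliminating c: 7·(row 1) − 40·(row 2) gives 514·m = 7·(-804) − 40·(-101) = -1588, so m = -794/257.
Then c = ((-101) − 40·(-794/257))/7 = 829/257.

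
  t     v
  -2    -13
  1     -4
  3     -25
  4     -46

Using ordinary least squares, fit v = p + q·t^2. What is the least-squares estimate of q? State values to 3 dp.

Sums needed: Σ1 = 4, Σt^2 = 30, Σt^2·t^2 = 354.
For Aᵀv: Σv = -88, Σt^2·v = -1017.
AᵀA·[p, q]ᵀ = Aᵀv becomes [[4, 30]; [30, 354]]·[p, q]ᵀ = [-88, -1017]ᵀ.
Eliminating q: 354·(row 1) − 30·(row 2) gives 516·p = 354·(-88) − 30·(-1017) = -642, so p = -107/86.
Then q = ((-1017) − 30·(-107/86))/354 = -119/43.

q = -2.767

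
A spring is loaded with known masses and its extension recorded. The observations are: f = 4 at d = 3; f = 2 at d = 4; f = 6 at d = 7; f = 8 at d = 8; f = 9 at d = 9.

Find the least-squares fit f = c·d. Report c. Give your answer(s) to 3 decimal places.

c = 0.945

The normal system MᵀM·[c]ᵀ = Mᵀf is [[219]]·[c]ᵀ = [207]ᵀ.
c = 207/219 = 0.945205.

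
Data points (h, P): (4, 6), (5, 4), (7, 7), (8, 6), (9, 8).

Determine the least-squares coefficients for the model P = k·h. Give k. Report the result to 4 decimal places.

k = 0.9064

Forming AᵀA = [[235]] and AᵀP = [213]ᵀ gives AᵀA·[k]ᵀ = AᵀP.
k = 213/235 = 0.906383.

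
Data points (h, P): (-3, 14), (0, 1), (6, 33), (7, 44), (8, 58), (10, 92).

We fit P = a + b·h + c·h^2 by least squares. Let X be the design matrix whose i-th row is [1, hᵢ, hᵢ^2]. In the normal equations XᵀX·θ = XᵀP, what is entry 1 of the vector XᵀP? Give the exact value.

Entry 1 ↔ basis 1, so (XᵀP)_{1} = Σᵢ Pᵢ = (1)·(14) + (1)·(1) + (1)·(33) + (1)·(44) + (1)·(58) + (1)·(92) = 242.

242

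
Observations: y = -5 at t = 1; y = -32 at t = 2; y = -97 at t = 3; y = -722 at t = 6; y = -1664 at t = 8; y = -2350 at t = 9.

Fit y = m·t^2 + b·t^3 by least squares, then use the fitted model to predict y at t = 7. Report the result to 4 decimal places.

ŷ = -1127.6043

Compute the Gram sums: Σt^2·t^2 = 12051, Σt^2·t^3 = 99869, Σt^3·t^3 = 841035.
Moment sums: Σt^2·y = -323844, Σt^3·y = -2723950.
XᵀX·[m, b]ᵀ = Xᵀy becomes [[12051, 99869]; [99869, 841035]]·[m, b]ᵀ = [-323844, -2723950]ᵀ.
Δ = 12051·841035 − 99869² = 161495624.
m = ((-323844)·841035 − 99869·(-2723950))/161495624 = -162987995/80747812; b = (12051·(-2723950) − 99869·(-323844))/161495624 = -242172507/80747812.
At t = 7: ŷ = (-162987995/80747812)·(49) + (-242172507/80747812)·(343) = -22762895414/20186953.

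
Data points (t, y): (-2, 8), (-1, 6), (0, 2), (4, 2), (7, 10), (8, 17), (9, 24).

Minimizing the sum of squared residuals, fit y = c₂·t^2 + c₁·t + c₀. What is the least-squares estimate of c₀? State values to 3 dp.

From the data, Σt^2·t^2 = 13331, Σt^2·t = 1639, Σt^2 = 215, Σt·t = 215, Σt = 25, Σ1 = 7.
Moment sums: Σt^2·y = 3592, Σt·y = 408, Σy = 69.
MᵀM·[c₂, c₁, c₀]ᵀ = Mᵀy becomes [[13331, 1639, 215]; [1639, 215, 25]; [215, 25, 7]]·[c₂, c₁, c₀]ᵀ = [3592, 408, 69]ᵀ.
Inverting the 3×3 Gram matrix, [c₂, c₁, c₀]ᵀ = [155363/303954, -685945/303954, 16049/7237]ᵀ.

c₀ = 2.218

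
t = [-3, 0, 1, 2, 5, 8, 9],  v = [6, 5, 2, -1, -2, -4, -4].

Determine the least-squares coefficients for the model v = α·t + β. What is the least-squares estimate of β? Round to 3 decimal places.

β = 3.085

Setting ∂/∂α … = 0 gives: 184·α + 22·β = -96;  22·α + 7·β = 2.
(Σt·t = 184, Σt = 22, Σ1 = 7, Σt·v = -96, Σv = 2.)
det = 184·7 − 22² = 804.
α = ((-96)·7 − 22·2)/804 = -179/201; β = (184·2 − 22·(-96))/804 = 620/201.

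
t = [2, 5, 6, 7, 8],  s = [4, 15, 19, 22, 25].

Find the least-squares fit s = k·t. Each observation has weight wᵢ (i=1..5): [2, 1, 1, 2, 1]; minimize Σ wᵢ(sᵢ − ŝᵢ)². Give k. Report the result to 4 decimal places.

k = 3.0866

Forming AᵀWA = [[231]] and AᵀWs = [713]ᵀ gives AᵀWA·[k]ᵀ = AᵀWs.
k = 713/231 = 3.08658.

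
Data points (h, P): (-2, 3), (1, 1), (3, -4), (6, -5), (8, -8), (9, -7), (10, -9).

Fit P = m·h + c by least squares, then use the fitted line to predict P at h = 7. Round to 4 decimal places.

With design matrix M, MᵀM = [[295, 35]; [35, 7]] and MᵀP = [-264, -29]ᵀ.
Eliminating c: 7·(row 1) − 35·(row 2) gives 840·m = 7·(-264) − 35·(-29) = -833, so m = -119/120.
Then c = ((-29) − 35·(-119/120))/7 = 137/168.
At h = 7: P̂ = (-119/120)·(7) + (137/168)·(1) = -2573/420.

P̂ = -6.1262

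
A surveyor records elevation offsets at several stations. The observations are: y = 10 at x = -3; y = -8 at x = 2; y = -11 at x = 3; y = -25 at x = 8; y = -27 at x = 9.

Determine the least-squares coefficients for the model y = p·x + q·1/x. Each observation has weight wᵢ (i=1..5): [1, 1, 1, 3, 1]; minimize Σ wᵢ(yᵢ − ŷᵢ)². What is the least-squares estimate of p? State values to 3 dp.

p = -3.028

Sums needed: Σwᵢ·x·x = 295, Σwᵢ·x·1/x = 7, Σwᵢ·1/x·1/x = 2755/5184.
Moment sums: Σwᵢ·x·y = -922, Σwᵢ·1/x·y = -187/8.
So MᵀWM·[p, q]ᵀ = MᵀWy: [[295, 7]; [7, 2755/5184]]·[p, q]ᵀ = [-922, -187/8]ᵀ.
Δ = 295·(2755/5184) − 7² = 558709/5184.
p = ((-922)·(2755/5184) − 7·(-187/8))/(558709/5184) = -1691878/558709; q = (295·(-187/8) − 7·(-922))/(558709/5184) = -2289384/558709.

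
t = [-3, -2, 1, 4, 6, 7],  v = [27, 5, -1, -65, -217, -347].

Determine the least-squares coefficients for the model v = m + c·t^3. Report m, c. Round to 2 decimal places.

Entries of XᵀX: Σ1 = 6, Σt^3 = 589, Σt^3·t^3 = 169195.
Right-hand side: Σv = -598, Σt^3·v = -170823.
Δ = 6·169195 − 589² = 668249.
m = ((-598)·169195 − 589·(-170823))/668249 = -29677/35171; c = (6·(-170823) − 589·(-598))/668249 = -672716/668249.

m = -0.84, c = -1.01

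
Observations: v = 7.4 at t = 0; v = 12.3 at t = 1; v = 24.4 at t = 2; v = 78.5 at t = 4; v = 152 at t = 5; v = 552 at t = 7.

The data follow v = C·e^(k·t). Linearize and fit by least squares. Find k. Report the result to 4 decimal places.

With ln vᵢ as the transformed response and tᵢ as the regressor:
Σt = 19.0000, Σ(t)² = 95.0000, Σln v = 23.4062, Σt·ln v = 95.6654.
Equations: 95.0000·k + 19.0000·ln C = 95.6654;  19.0000·k + 6·ln C = 23.4062.
Δ = 95.0000·6 − (19.0000)² = 209.0000; k = (95.6654·6 − 19.0000·23.4062)/209.0000 = 0.61854, ln C = (95.0000·23.4062 − 19.0000·95.6654)/209.0000 = 1.94232.

k = 0.6185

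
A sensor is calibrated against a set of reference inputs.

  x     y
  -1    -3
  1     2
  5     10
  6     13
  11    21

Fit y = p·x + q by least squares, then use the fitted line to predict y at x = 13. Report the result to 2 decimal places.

ŷ = 25.84

Entries of MᵀM: Σx·x = 184, Σx = 22, Σ1 = 5.
And Σx·y = 364, Σy = 43.
Normal equations: [[184, 22]; [22, 5]]·[p, q]ᵀ = [364, 43]ᵀ.
det = 184·5 − 22² = 436.
p = (364·5 − 22·43)/436 = 437/218; q = (184·43 − 22·364)/436 = -24/109.
At x = 13: ŷ = (437/218)·(13) + (-24/109)·(1) = 5633/218.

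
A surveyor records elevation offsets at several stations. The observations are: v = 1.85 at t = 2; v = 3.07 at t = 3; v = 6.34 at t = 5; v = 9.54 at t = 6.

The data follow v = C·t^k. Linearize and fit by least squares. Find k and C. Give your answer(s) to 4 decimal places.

Taking logs, ln v = k·ln t + ln C, so regress ln v on ln t.
AᵀA = [[7.4881, 5.1930]; [5.1930, 4]], rhs = [8.6724, 5.8392]ᵀ  (here Σln t = 5.1930, Σ(ln t)² = 7.4881, Σln v = 5.8392, Σln t·ln v = 8.6724).
Solving (det = 2.9856): k = 1.46265, ln C = -0.43907, so C = exp(-0.43907) = 0.64464.

k = 1.4627, C = 0.6446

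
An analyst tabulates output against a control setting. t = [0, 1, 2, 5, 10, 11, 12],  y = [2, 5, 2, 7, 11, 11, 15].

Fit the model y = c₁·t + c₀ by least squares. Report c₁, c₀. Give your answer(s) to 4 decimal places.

Normal-equation sums: Σt·t = 395, Σt = 41, Σ1 = 7.
And Σt·y = 455, Σy = 53.
MᵀM·[c₁, c₀]ᵀ = Mᵀy becomes [[395, 41]; [41, 7]]·[c₁, c₀]ᵀ = [455, 53]ᵀ.
det = 395·7 − 41² = 1084.
c₁ = (455·7 − 41·53)/1084 = 253/271; c₀ = (395·53 − 41·455)/1084 = 570/271.

c₁ = 0.9336, c₀ = 2.1033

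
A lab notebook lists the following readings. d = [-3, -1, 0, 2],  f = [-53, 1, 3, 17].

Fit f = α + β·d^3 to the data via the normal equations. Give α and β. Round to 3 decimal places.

α = 2.130, β = 2.026

With design matrix A, AᵀA = [[4, -20]; [-20, 794]] and Aᵀf = [-32, 1566]ᵀ.
Determinant 4·794 − (-20)² = 2776.
α = ((-32)·794 − (-20)·1566)/2776 = 739/347; β = (4·1566 − (-20)·(-32))/2776 = 703/347.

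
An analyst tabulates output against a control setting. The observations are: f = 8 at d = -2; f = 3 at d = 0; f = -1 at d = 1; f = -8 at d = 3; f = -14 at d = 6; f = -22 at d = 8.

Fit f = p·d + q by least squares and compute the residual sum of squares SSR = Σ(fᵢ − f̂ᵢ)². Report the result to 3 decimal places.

SSR = 5.145

Sums needed: Σd·d = 114, Σd = 16, Σ1 = 6.
And Σd·f = -301, Σf = -34.
So AᵀA·[p, q]ᵀ = Aᵀf: [[114, 16]; [16, 6]]·[p, q]ᵀ = [-301, -34]ᵀ.
Determinant 114·6 − 16² = 428.
p = ((-301)·6 − 16·(-34))/428 = -631/214; q = (114·(-34) − 16·(-301))/428 = 235/107.
Residuals: -10/107, 86/107, -53/214, -289/214, 160/107, -65/107; SSR = 1101/214.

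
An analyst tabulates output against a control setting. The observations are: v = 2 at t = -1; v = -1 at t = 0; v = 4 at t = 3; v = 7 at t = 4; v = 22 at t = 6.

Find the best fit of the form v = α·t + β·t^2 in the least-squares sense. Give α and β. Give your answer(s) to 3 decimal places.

α = -1.365, β = 0.832

Compute the Gram sums: Σt·t = 62, Σt·t^2 = 306, Σt^2·t^2 = 1634.
And Σt·v = 170, Σt^2·v = 942.
So MᵀM·[α, β]ᵀ = Mᵀv: [[62, 306]; [306, 1634]]·[α, β]ᵀ = [170, 942]ᵀ.
Determinant 62·1634 − 306² = 7672.
α = (170·1634 − 306·942)/7672 = -187/137; β = (62·942 − 306·170)/7672 = 114/137.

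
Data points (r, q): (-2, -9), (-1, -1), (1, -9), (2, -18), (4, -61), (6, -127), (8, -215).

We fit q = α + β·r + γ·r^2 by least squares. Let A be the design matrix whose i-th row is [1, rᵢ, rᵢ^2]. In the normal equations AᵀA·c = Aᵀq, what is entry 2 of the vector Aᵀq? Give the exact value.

Entry 2 ↔ basis r, so (Aᵀq)_{2} = Σᵢ (r)·qᵢ = (-2)·(-9) + (-1)·(-1) + (1)·(-9) + (2)·(-18) + (4)·(-61) + (6)·(-127) + (8)·(-215) = -2752.

-2752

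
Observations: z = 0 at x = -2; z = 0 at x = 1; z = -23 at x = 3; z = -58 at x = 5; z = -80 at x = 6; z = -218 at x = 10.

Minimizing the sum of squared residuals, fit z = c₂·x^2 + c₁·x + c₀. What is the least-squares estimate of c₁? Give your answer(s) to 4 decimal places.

The normal system MᵀM·[c₂, c₁, c₀]ᵀ = Mᵀz is [[12019, 1361, 175]; [1361, 175, 23]; [175, 23, 6]]·[c₂, c₁, c₀]ᵀ = [-26337, -3019, -379]ᵀ.
Inverting the 3×3 Gram matrix, [c₂, c₁, c₀]ᵀ = [-369215/186162, -423119/186162, 105249/31027]ᵀ.

c₁ = -2.2729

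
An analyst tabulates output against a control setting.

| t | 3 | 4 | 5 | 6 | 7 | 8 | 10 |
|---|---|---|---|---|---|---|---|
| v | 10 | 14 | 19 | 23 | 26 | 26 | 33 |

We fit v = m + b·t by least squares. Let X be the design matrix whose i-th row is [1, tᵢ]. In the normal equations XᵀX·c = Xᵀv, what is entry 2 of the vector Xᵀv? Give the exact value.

Entry 2 ↔ basis t, so (Xᵀv)_{2} = Σᵢ (t)·vᵢ = (3)·(10) + (4)·(14) + (5)·(19) + (6)·(23) + (7)·(26) + (8)·(26) + (10)·(33) = 1039.

1039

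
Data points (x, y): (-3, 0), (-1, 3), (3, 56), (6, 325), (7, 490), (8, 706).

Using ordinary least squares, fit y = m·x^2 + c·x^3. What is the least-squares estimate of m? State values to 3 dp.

m = 3.036

Normal-equation sums: Σx^2·x^2 = 7956, Σx^2·x^3 = 57350, Σx^3·x^3 = 427908.
For Mᵀy: Σx^2·y = 81401, Σx^3·y = 601251.
Eliminating c: 427908·(row 1) − 57350·(row 2) gives 115413548·m = 427908·81401 − 57350·601251 = 350394258, so m = 175197129/57706774.
Then c = (601251 − 57350·(175197129/57706774))/427908 = 57602803/57706774.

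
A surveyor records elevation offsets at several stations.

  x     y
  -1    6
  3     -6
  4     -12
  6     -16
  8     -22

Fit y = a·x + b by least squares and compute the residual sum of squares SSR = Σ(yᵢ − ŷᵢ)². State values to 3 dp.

SSR = 5.217

The normal equations are: 126·a + 20·b = -344;  20·a + 5·b = -50.
Eliminating b: 5·(row 1) − 20·(row 2) gives 230·a = 5·(-344) − 20·(-50) = -720, so a = -72/23.
Then b = ((-50) − 20·(-72/23))/5 = 58/23.
Residuals: 8/23, 20/23, -2, 6/23, 12/23; SSR = 120/23.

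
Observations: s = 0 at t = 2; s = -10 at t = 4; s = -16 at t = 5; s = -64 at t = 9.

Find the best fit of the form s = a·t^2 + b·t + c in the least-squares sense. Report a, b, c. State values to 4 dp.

a = -0.9096, b = 0.8941, c = 1.6824

Forming XᵀX = [[7458, 926, 126]; [926, 126, 20]; [126, 20, 4]] and Xᵀs = [-5744, -696, -90]ᵀ gives XᵀX·[a, b, c]ᵀ = Xᵀs.
Solving the 3×3 system (Gaussian elimination) gives a = -1409/1549, b = 1385/1549, c = 2606/1549.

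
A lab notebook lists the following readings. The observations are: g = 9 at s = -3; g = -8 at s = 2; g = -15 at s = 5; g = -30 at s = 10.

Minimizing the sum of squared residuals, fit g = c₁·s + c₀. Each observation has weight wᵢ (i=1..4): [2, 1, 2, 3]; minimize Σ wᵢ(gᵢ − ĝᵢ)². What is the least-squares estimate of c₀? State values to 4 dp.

With design matrix A, AᵀWA = [[372, 36]; [36, 8]] and AᵀWg = [-1120, -110]ᵀ.
Eliminating c₀: 8·(row 1) − 36·(row 2) gives 1680·c₁ = 8·(-1120) − 36·(-110) = -5000, so c₁ = -125/42.
Then c₀ = ((-110) − 36·(-125/42))/8 = -5/14.

c₀ = -0.3571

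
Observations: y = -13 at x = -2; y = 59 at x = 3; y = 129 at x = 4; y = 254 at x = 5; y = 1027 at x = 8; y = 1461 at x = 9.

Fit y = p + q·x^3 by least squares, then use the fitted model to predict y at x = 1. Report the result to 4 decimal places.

Normal-equation sums: Σ1 = 6, Σx^3 = 1449, Σx^3·x^3 = 814099.
And Σy = 2917, Σx^3·y = 1632596.
Eliminating q: 814099·(row 1) − 1449·(row 2) gives 2784993·p = 814099·2917 − 1449·1632596 = 9095179, so p = 9095179/2784993.
Then q = (1632596 − 1449·(9095179/2784993))/814099 = 1856281/928331.
At x = 1: ŷ = (9095179/2784993)·(1) + (1856281/928331)·(1) = 14664022/2784993.

ŷ = 5.2654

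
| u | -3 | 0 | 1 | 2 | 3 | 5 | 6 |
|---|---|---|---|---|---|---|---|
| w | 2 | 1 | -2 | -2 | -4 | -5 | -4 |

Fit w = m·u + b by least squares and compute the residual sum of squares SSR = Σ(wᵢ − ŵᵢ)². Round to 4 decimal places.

AᵀA·[m, b]ᵀ = Aᵀw reads: 84·m + 14·b = -73;  14·m + 7·b = -14.
(Σu·u = 84, Σu = 14, Σ1 = 7, Σu·w = -73, Σw = -14.)
det = 84·7 − 14² = 392.
m = ((-73)·7 − 14·(-14))/392 = -45/56; b = (84·(-14) − 14·(-73))/392 = -11/28.
Residuals: -1/56, 39/28, -45/56, 0, -67/56, -33/56, 17/14; SSR = 327/56.

SSR = 5.8393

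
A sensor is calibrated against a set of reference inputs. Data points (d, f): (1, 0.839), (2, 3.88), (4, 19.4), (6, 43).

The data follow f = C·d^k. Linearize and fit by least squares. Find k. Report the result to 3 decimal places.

k = 2.217

Let Y = ln f. Fitting Y = k·ln d + ln C by least squares:
Sums: Σln d = 3.8712, Σ(ln d)² = 5.6127, Σln f = 7.9068, Σln d·ln f = 11.7897.
Normal system: [[5.6127, 3.8712]; [3.8712, 4]]·[k, ln C]ᵀ = [11.7897, 7.9068]ᵀ.
Solving (det = 7.4645): k = 2.21719, ln C = -0.16910.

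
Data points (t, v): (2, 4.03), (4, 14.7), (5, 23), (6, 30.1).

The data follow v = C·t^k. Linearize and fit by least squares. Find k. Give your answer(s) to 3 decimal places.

k = 1.853

Taking logs, ln v = k·ln t + ln C, so regress ln v on ln t.
Σln t = 5.4806, Σ(ln t)² = 8.2030, Σln v = 10.6216, Σln t·ln v = 15.8387.
Equations: 8.2030·k + 5.4806·ln C = 15.8387;  5.4806·k + 4·ln C = 10.6216.
Solving (det = 2.7744): k = 1.85317, ln C = 0.11627.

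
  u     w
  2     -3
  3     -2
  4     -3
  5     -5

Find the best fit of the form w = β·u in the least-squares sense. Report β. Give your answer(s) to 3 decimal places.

β = -0.907

The normal equations are: 54·β = -49.
β = (-49)/54 = -0.907407.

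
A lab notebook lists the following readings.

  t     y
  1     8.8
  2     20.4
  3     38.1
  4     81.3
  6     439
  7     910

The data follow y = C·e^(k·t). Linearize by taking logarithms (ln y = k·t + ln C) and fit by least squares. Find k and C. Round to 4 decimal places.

k = 0.7740, C = 4.0050

Let Y = ln y. Fitting Y = k·t + ln C by least squares:
AᵀA = [[115.0000, 23.0000]; [23.0000, 6]], rhs = [120.9202, 26.1266]ᵀ  (here Σt = 23.0000, Σ(t)² = 115.0000, Σln y = 26.1266, Σt·ln y = 120.9202).
Slope k = (n·Σt·ln y − Σt·Σln y)/(n·Σ(t)² − (Σt)²) = (6·120.9202 − 23.0000·26.1266)/161.0000 = 0.77397; ln C = (Σln y − k·Σt)/n = 1.38754, so C = exp(1.38754) = 4.00500.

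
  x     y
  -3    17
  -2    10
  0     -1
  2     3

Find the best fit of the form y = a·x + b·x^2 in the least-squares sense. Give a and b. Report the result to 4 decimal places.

The normal equations are: 17·a + (-27)·b = -65;  (-27)·a + 113·b = 205.
(Σx·x = 17, Σx·x^2 = -27, Σx^2·x^2 = 113, Σx·y = -65, Σx^2·y = 205.)
Δ = 17·113 − (-27)² = 1192.
a = ((-65)·113 − (-27)·205)/1192 = -905/596; b = (17·205 − (-27)·(-65))/1192 = 865/596.

a = -1.5185, b = 1.4513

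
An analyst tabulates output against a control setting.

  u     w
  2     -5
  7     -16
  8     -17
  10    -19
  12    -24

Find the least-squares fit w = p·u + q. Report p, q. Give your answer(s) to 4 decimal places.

With design matrix A, AᵀA = [[361, 39]; [39, 5]] and Aᵀw = [-736, -81]ᵀ.
Determinant 361·5 − 39² = 284.
p = ((-736)·5 − 39·(-81))/284 = -521/284; q = (361·(-81) − 39·(-736))/284 = -537/284.

p = -1.8345, q = -1.8908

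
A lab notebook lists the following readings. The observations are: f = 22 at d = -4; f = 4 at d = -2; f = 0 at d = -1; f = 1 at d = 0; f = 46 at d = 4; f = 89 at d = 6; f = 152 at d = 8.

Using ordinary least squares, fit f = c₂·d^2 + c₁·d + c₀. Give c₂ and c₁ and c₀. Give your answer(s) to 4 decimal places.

c₂ = 1.9934, c₁ = 2.8441, c₀ = 1.3748

Sums needed: Σd^2·d^2 = 5921, Σd^2·d = 719, Σd^2 = 137, Σd·d = 137, Σd = 11, Σ1 = 7.
Moment sums: Σd^2·f = 14036, Σd·f = 1838, Σf = 314.
So MᵀM·[c₂, c₁, c₀]ᵀ = Mᵀf: [[5921, 719, 137]; [719, 137, 11]; [137, 11, 7]]·[c₂, c₁, c₀]ᵀ = [14036, 1838, 314]ᵀ.
Row-reducing yields c₂ = 155945/78232, c₁ = 222503/78232, c₀ = 53775/39116.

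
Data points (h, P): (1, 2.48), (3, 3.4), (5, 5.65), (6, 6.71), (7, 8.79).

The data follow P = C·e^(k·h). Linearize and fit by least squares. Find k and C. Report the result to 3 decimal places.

k = 0.213, C = 1.920

With ln Pᵢ as the transformed response and hᵢ as the regressor:
Σh = 22.0000, Σ(h)² = 120.0000, Σln P = 7.9409, Σh·ln P = 39.8748.
Equations: 120.0000·k + 22.0000·ln C = 39.8748;  22.0000·k + 5·ln C = 7.9409.
Slope k = (n·Σh·ln P − Σh·Σln P)/(n·Σ(h)² − (Σh)²) = (5·39.8748 − 22.0000·7.9409)/116.0000 = 0.21271; ln C = (Σln P − k·Σh)/n = 0.65227, so C = exp(0.65227) = 1.91990.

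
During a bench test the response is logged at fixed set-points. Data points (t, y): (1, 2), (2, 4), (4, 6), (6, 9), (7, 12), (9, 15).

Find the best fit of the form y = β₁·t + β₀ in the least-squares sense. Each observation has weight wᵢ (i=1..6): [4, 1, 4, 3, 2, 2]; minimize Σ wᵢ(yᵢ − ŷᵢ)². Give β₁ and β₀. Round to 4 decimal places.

With design matrix X, XᵀWX = [[440, 72]; [72, 16]] and XᵀWy = [712, 117]ᵀ.
Determinant 440·16 − 72² = 1856.
β₁ = (712·16 − 72·117)/1856 = 371/232; β₀ = (440·117 − 72·712)/1856 = 27/232.

β₁ = 1.5991, β₀ = 0.1164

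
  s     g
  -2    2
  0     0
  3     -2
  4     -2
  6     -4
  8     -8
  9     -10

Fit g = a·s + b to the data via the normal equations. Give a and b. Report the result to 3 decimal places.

With design matrix M, MᵀM = [[210, 28]; [28, 7]] and Mᵀg = [-196, -24]ᵀ.
Δ = 210·7 − 28² = 686.
a = ((-196)·7 − 28·(-24))/686 = -50/49; b = (210·(-24) − 28·(-196))/686 = 32/49.

a = -1.020, b = 0.653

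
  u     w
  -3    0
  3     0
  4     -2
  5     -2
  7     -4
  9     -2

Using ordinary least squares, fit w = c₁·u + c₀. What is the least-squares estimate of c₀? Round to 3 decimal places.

c₀ = -0.570

Entries of MᵀM: Σu·u = 189, Σu = 25, Σ1 = 6.
Right-hand side: Σu·w = -64, Σw = -10.
Normal equations: [[189, 25]; [25, 6]]·[c₁, c₀]ᵀ = [-64, -10]ᵀ.
det = 189·6 − 25² = 509.
c₁ = ((-64)·6 − 25·(-10))/509 = -134/509; c₀ = (189·(-10) − 25·(-64))/509 = -290/509.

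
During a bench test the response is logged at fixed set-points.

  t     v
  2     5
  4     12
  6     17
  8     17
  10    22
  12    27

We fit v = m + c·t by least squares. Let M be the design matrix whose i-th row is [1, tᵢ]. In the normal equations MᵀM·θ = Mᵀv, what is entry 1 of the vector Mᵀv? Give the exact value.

Entry 1 ↔ basis 1, so (Mᵀv)_{1} = Σᵢ vᵢ = (1)·(5) + (1)·(12) + (1)·(17) + (1)·(17) + (1)·(22) + (1)·(27) = 100.

100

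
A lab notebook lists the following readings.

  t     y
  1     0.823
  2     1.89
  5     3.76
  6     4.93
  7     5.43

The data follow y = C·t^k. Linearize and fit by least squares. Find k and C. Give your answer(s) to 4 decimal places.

k = 0.9451, C = 0.8771

Linearized form: ln y = k·ln t + ln C. From the 5 transformed points,
Σln t = 6.0403, Σ(ln t)² = 10.0677, Σln y = 5.0535, Σln t·ln y = 8.7236.
Equations: 10.0677·k + 6.0403·ln C = 8.7236;  6.0403·k + 5·ln C = 5.0535.
Solving (det = 13.8539): k = 0.94514, ln C = -0.13109, so C = exp(-0.13109) = 0.87714.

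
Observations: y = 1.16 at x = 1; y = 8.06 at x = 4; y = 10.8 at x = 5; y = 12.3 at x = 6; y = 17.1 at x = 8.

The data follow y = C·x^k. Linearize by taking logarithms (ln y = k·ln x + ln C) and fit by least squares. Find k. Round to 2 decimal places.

With ln yᵢ as the transformed response and ln xᵢ as the regressor:
XᵀX = [[12.0466, 6.8669]; [6.8669, 5]], rhs = [17.1231, 9.9636]ᵀ  (here Σln x = 6.8669, Σ(ln x)² = 12.0466, Σln y = 9.9636, Σln x·ln y = 17.1231).
Solving (det = 13.0781): k = 1.31490, ln C = 0.18685.

k = 1.31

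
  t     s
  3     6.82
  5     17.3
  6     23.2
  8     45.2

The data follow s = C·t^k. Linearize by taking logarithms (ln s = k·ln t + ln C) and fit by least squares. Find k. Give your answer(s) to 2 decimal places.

Let Y = ln s. Fitting Y = k·ln t + ln C by least squares:
XᵀX = [[11.3317, 6.5793]; [6.5793, 4]], rhs = [20.2557, 11.7258]ᵀ  (here Σln t = 6.5793, Σ(ln t)² = 11.3317, Σln s = 11.7258, Σln t·ln s = 20.2557).
Slope k = (n·Σln t·ln s − Σln t·Σln s)/(n·Σ(ln t)² − (Σln t)²) = (4·20.2557 − 6.5793·11.7258)/2.0403 = 1.89962; ln C = (Σln s − k·Σln t)/n = -0.19307.

k = 1.90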